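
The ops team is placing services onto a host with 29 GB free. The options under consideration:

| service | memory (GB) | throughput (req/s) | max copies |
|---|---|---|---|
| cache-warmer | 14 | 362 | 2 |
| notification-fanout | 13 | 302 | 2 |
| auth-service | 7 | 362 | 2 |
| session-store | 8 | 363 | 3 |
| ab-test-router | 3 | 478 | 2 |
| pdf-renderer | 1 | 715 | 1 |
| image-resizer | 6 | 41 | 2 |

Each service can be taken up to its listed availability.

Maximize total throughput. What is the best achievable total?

Density check — pdf-renderer 715.00, ab-test-router 159.33, auth-service 51.71 are the best per GB.
Taking 2×auth-service + session-store + 2×ab-test-router + pdf-renderer: 29 GB used, 2758 in throughput.
No other feasible combination exceeds 2758.

2758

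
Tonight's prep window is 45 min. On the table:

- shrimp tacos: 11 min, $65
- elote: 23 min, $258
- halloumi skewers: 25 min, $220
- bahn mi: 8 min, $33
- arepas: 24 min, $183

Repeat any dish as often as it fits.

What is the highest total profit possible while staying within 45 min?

By profit per min: elote 11.22, halloumi skewers 8.80, arepas 7.62, shrimp tacos 5.91 lead.
The ratio ordering already packs tightly: 2×shrimp tacos + elote, 45 min, 388.

388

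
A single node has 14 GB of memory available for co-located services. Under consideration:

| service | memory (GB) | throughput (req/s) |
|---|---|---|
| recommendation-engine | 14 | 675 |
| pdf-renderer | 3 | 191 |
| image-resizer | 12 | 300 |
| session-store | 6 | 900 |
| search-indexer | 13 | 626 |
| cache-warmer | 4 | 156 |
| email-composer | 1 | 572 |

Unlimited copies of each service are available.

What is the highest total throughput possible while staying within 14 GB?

8008

Best packing: 14×email-composer — 14 GB, 8008 total.
That's the maximum — no swap from here does better than 8008.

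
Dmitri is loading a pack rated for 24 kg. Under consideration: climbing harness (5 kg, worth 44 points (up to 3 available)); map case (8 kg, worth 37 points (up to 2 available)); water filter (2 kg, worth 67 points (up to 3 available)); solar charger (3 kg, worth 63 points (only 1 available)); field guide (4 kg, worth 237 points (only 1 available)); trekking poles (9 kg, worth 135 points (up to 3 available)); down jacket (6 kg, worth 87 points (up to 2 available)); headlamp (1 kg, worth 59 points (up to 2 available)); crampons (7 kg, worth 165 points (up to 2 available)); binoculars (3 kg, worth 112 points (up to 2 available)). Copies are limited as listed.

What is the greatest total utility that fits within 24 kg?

Filling by ratio: 3×water filter + solar charger + field guide + 2×headlamp + 2×binoculars for 843, with 3 kg left unused.
Dropping solar charger and headlamp frees 4 kg; slotting in crampons (7 kg) lifts the total to 886 at 24 kg.
Every other selection either busts 24 kg or exceeds an availability limit or fails to beat 886.

886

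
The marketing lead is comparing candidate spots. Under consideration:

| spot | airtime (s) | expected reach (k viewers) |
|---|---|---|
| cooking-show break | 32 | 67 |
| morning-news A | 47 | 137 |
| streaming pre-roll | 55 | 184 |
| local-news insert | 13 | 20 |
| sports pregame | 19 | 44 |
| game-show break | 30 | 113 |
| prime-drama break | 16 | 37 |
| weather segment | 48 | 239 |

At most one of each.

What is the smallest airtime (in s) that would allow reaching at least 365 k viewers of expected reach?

Minimise s subject to total expected reach ≥ 365.
Taking local-news insert + game-show break + weather segment gives 372 (≥ 365) for 91 s.
Below 91 s the best achievable stays under 365.

91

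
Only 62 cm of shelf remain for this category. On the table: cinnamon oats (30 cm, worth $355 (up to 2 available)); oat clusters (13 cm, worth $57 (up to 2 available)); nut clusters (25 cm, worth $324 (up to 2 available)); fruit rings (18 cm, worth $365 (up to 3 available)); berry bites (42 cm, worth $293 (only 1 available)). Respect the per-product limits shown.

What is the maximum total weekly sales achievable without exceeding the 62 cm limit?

1095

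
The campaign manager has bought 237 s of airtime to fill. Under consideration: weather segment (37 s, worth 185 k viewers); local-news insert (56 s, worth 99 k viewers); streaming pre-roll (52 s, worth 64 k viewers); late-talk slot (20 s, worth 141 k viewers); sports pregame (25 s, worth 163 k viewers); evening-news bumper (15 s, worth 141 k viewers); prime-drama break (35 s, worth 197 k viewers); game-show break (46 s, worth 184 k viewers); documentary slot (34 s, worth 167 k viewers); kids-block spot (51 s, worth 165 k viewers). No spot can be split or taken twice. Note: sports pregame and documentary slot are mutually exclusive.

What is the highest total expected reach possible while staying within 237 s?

Taking weather segment + late-talk slot + sports pregame + evening-news bumper + prime-drama break + game-show break + kids-block spot: 229 s used, 1176 in expected reach.

1176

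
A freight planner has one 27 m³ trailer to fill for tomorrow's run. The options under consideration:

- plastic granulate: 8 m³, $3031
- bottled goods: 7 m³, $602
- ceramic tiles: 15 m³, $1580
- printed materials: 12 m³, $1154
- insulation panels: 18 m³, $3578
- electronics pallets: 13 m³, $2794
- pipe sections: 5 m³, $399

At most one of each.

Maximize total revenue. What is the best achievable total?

6609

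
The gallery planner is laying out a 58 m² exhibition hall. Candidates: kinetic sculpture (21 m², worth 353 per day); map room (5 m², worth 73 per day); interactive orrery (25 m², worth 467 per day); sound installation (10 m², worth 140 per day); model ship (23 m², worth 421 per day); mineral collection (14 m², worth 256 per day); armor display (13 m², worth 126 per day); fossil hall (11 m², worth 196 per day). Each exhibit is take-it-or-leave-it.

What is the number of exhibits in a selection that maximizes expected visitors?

Best achievable expected visitors is 1030.
kinetic sculpture + model ship + mineral collection hits 1030 at 58 m².
All optima have 3 exhibits.

3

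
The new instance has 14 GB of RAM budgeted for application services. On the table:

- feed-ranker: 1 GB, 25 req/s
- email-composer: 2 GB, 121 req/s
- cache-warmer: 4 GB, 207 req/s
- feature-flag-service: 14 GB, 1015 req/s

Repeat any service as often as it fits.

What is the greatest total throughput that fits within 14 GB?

1015

Density check — feature-flag-service 72.50, email-composer 60.50, cache-warmer 51.75 are the best per GB.
The ratio ordering already packs tightly: feature-flag-service, 14 GB, 1015.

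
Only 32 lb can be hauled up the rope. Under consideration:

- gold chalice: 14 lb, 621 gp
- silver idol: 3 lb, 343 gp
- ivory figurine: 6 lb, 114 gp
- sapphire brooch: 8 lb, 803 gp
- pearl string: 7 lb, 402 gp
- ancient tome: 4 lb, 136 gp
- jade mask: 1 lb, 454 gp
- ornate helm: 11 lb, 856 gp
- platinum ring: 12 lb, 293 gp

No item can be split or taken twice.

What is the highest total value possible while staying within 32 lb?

2858

Density check — jade mask 454.00, silver idol 114.33, sapphire brooch 100.38 are the best per lb.
Taking silver idol + sapphire brooch + pearl string + jade mask + ornate helm: 30 lb used, 2858 in value.
Next best is sapphire brooch + pearl string + ancient tome + jade mask + ornate helm at 2651 (31 lb) — short by 207.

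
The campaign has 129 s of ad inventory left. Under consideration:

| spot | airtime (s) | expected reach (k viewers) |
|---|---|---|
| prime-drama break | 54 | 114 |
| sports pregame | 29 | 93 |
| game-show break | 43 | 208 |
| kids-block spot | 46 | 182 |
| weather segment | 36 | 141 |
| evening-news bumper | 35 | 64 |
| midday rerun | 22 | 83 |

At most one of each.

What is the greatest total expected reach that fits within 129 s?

531

The ratio ordering already packs tightly: game-show break + kids-block spot + weather segment, 125 s, 531.
Next best is sports pregame + game-show break + kids-block spot at 483 (118 s) — short by 48.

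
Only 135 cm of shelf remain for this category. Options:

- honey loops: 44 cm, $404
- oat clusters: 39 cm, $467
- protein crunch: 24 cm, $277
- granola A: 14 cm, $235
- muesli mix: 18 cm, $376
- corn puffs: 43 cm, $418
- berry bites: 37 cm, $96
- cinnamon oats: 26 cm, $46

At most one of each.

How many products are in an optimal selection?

4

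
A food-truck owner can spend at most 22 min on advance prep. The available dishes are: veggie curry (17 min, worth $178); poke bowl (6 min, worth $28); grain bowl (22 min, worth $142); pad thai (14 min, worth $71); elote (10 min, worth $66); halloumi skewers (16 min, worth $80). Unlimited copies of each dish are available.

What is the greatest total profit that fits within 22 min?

178

Taking veggie curry: 17 min used, 178 in profit.
The spare 5 min is too small for any remaining dish, and no exchange beats 178.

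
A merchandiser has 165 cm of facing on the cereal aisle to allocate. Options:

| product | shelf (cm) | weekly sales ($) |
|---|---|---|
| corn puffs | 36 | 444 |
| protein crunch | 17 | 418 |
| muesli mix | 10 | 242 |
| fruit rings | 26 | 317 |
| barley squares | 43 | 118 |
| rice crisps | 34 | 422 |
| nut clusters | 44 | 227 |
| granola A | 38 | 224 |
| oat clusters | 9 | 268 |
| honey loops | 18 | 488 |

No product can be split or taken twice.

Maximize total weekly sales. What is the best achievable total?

2599

Taking corn puffs + protein crunch + muesli mix + fruit rings + rice crisps + oat clusters + honey loops: 150 cm used, 2599 in weekly sales.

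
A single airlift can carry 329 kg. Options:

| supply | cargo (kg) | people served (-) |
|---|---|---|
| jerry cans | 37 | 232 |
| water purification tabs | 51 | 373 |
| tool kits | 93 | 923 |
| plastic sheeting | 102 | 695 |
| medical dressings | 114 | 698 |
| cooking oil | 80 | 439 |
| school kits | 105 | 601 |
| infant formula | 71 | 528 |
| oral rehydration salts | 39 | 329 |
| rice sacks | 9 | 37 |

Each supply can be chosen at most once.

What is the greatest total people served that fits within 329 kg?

Filling by ratio: jerry cans + water purification tabs + tool kits + infant formula + oral rehydration salts + rice sacks for 2422, with 29 kg left unused.
Dropping jerry cans and oral rehydration salts frees 76 kg; slotting in plastic sheeting (102 kg) lifts the total to 2556 at 326 kg.
An exhaustive check of the 1024 subsets confirms 2556.

2556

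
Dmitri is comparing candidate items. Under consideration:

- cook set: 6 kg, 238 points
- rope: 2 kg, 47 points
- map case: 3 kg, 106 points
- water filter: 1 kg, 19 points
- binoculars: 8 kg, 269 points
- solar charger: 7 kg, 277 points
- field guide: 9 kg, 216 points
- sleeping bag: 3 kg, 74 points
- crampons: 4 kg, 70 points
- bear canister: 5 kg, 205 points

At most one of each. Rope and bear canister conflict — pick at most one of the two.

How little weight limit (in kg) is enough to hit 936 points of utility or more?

Look for the lowest-weight combination reaching 936.
Taking cook set + rope + map case + binoculars + solar charger gives 937 (≥ 936) for 26 kg.
No combination under 26 kg hits 936.

26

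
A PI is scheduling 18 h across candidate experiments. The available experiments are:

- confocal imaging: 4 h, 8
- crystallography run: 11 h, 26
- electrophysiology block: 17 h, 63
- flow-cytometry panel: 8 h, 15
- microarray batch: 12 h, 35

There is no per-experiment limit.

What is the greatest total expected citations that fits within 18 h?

Density check — electrophysiology block 3.71, microarray batch 2.92, crystallography run 2.36 are the best per h.
Best packing: electrophysiology block — 17 h, 63 total.
Every other selection either busts 18 h or fails to beat 63.

63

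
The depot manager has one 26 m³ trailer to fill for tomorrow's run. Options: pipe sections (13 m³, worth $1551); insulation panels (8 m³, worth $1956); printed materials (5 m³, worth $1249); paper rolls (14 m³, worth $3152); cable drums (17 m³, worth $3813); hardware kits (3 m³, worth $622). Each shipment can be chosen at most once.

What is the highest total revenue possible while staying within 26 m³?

5769

Ranking by ratio (revenue/m³): printed materials 249.80, insulation panels 244.50, paper rolls 225.14.
Greedy by ratio would take insulation panels + printed materials + hardware kits: 16 m³ used, total 3827.
Replace printed materials and hardware kits with cable drums: the trade gains 1942 net, giving 5769 at 25 m³.
The spare 1 m³ is too small for any remaining shipment, and no exchange beats 5769.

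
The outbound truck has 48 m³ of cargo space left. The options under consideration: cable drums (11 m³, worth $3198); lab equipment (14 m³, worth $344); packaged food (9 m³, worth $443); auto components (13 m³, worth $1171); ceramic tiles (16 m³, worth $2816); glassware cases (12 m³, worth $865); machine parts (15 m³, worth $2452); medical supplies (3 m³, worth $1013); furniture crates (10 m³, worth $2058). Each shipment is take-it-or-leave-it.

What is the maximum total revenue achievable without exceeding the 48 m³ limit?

Filling by ratio: cable drums + ceramic tiles + medical supplies + furniture crates for 9085, with 8 m³ left unused.
Dropping furniture crates frees 10 m³; slotting in machine parts (15 m³) lifts the total to 9479 at 45 m³.

9479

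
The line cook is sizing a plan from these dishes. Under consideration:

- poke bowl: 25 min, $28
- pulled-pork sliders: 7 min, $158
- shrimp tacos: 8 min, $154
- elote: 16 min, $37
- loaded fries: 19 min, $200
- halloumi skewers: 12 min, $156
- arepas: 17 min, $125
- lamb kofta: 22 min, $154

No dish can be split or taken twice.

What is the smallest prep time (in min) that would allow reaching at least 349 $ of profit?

Need the lightest bundle worth ≥ 349.
pulled-pork sliders + loaded fries: 358 profit at 26 min.
No combination under 26 min hits 349.

26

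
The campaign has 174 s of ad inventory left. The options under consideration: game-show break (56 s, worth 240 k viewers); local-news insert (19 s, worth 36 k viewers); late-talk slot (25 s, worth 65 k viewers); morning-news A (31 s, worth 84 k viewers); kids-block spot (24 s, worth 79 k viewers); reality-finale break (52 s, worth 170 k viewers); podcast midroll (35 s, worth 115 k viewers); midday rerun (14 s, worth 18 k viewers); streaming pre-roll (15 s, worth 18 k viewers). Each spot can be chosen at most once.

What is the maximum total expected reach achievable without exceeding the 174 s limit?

609

Filling by ratio: game-show break + kids-block spot + reality-finale break + podcast midroll for 604, with 7 s left unused.
The 24 s tied up in kids-block spot is better spent on morning-news A — total rises to 609 (174 s).
An exhaustive check of the 512 subsets confirms 609.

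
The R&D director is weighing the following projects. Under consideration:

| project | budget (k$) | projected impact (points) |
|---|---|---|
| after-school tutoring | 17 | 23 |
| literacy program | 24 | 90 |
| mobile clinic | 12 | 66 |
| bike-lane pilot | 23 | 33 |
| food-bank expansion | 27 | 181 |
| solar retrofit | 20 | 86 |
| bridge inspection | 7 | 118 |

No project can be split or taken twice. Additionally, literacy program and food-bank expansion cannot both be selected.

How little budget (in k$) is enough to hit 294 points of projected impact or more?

34

Look for the lowest-budget combination reaching 294.
food-bank expansion + bridge inspection: 299 projected impact at 34 k$.
No combination under 34 k$ hits 294.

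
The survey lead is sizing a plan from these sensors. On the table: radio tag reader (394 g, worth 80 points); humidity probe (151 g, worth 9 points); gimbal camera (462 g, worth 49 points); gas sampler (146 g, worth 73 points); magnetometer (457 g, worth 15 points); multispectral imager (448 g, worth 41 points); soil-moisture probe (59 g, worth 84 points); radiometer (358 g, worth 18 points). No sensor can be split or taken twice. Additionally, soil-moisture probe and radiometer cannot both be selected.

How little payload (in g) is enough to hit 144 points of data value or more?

205

Minimise g subject to total data value ≥ 144.
gas sampler + soil-moisture probe: 157 data value at 205 g.
No combination under 205 g hits 144.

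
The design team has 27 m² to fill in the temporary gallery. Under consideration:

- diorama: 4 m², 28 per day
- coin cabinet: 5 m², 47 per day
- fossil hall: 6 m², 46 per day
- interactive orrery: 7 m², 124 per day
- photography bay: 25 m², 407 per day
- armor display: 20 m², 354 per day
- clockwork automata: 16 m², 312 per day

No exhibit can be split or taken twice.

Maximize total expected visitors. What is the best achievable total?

478

Ranking by ratio (expected visitors/m²): clockwork automata 19.50, interactive orrery 17.71, armor display 17.70, photography bay 16.28.
Greedy by ratio would take diorama + interactive orrery + clockwork automata: 27 m² used, total 464.
Replace diorama and clockwork automata with armor display: the trade gains 14 net, giving 478 at 27 m².
Runner-up diorama + interactive orrery + clockwork automata tops out at 464.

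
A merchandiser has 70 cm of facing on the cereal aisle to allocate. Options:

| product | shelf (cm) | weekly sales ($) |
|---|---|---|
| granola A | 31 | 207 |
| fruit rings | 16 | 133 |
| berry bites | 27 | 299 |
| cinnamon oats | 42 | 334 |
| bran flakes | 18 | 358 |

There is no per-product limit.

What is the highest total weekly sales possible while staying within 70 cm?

Taking fruit rings + 3×bran flakes: 70 cm used, 1207 in weekly sales.

1207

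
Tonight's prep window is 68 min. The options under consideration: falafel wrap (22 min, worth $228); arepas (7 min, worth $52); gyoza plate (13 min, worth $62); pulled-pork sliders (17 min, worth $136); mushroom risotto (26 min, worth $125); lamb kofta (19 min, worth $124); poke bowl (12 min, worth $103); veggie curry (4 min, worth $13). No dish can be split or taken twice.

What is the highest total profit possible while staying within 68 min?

A density-first pass picks falafel wrap + arepas + pulled-pork sliders + poke bowl + veggie curry — 532 at 62 min.
Replace arepas with gyoza plate: the trade gains 10 net, giving 542 at 68 min.

542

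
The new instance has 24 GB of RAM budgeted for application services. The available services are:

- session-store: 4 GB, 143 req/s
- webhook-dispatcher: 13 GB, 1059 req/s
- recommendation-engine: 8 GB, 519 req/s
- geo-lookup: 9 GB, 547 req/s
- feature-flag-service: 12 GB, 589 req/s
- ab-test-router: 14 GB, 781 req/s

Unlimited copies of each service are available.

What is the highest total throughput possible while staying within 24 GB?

By throughput per GB: webhook-dispatcher 81.46, recommendation-engine 64.88, geo-lookup 60.78, ab-test-router 55.79 lead.
Filling by ratio: webhook-dispatcher + recommendation-engine for 1578, with 3 GB left unused.
Dropping recommendation-engine frees 8 GB; slotting in geo-lookup (9 GB) lifts the total to 1606 at 22 GB.

1606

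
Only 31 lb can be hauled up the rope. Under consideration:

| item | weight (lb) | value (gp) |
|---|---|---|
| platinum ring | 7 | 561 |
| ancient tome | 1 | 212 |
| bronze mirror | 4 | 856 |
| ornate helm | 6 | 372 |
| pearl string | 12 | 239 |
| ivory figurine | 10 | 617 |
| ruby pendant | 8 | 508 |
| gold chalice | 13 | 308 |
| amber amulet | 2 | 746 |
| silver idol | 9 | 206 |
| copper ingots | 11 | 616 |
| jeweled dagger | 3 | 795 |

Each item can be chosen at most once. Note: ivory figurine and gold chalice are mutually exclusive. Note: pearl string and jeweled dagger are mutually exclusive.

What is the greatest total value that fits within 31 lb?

4050

Density check — amber amulet 373.00, jeweled dagger 265.00, bronze mirror 214.00 are the best per lb.
The ratio ordering already packs tightly: platinum ring + ancient tome + bronze mirror + ornate helm + ruby pendant + amber amulet + jeweled dagger, 31 lb, 4050.
That's the maximum — no feasible swap from here does better than 4050.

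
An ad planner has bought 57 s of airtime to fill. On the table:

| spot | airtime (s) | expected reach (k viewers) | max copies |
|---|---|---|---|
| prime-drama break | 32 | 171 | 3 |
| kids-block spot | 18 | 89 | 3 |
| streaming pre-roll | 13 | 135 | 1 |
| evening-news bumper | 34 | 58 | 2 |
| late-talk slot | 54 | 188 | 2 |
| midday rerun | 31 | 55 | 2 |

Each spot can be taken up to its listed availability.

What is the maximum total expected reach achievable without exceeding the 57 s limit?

Taking the top-ratio spots first gives prime-drama break + streaming pre-roll for 306 (45 s).
Replace prime-drama break with 2×kids-block spot: the trade gains 7 net, giving 313 at 49 s.
That's the maximum — no swap from here does better than 313.

313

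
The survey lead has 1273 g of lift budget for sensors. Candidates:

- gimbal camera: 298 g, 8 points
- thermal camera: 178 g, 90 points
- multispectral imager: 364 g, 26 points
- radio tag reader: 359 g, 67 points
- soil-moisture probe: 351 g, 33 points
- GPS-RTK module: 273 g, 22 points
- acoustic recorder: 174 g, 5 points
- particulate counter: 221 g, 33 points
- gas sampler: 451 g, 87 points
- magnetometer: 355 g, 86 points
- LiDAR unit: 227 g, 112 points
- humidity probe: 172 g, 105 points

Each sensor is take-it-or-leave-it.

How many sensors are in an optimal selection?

The maximum data value within 1273 g is 427.
For example thermal camera + particulate counter + gas sampler + LiDAR unit + humidity probe achieves it, using 1249 g.
Any selection reaching 427 contains exactly 5 sensors.

5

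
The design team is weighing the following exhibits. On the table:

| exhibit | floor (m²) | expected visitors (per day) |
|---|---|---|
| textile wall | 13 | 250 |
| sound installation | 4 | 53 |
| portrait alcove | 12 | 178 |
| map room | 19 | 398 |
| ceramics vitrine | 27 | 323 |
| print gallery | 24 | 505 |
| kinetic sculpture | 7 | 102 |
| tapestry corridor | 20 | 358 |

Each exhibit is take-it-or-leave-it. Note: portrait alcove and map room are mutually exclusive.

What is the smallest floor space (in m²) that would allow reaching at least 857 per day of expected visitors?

43

Look for the lowest-floor combination reaching 857.
map room + print gallery: 903 expected visitors at 43 m².
Any bundle with less than 43 m² falls short of 857.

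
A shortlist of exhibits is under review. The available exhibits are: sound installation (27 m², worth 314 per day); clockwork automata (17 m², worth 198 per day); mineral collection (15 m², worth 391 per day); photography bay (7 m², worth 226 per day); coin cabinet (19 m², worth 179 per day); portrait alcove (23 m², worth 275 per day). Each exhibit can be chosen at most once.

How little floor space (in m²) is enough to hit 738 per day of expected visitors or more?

Need the lightest bundle worth ≥ 738.
Taking clockwork automata + mineral collection + photography bay gives 815 (≥ 738) for 39 m².
Any bundle with less than 39 m² falls short of 738.

39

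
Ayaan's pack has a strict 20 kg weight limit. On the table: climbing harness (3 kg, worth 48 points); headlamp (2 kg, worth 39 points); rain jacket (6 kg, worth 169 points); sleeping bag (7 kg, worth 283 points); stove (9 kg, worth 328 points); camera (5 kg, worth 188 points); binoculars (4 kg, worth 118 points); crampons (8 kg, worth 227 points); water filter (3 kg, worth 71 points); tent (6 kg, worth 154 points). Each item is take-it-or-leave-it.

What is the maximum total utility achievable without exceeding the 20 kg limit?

729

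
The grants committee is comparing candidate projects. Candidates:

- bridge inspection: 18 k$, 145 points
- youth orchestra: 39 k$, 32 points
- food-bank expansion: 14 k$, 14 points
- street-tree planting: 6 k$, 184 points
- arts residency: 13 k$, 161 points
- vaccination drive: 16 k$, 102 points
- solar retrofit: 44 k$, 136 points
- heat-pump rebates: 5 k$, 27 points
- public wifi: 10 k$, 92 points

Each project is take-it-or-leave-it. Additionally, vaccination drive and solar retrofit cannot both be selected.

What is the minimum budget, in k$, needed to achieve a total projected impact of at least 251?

16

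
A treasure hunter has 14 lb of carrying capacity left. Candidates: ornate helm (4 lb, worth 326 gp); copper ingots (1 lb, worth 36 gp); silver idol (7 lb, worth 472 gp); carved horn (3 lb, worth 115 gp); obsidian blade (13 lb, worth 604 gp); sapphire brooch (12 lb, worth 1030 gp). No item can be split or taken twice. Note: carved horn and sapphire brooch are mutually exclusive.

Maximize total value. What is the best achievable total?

Best packing: copper ingots + sapphire brooch — 13 lb, 1066 total.
The closest alternative, sapphire brooch, reaches only 1030.

1066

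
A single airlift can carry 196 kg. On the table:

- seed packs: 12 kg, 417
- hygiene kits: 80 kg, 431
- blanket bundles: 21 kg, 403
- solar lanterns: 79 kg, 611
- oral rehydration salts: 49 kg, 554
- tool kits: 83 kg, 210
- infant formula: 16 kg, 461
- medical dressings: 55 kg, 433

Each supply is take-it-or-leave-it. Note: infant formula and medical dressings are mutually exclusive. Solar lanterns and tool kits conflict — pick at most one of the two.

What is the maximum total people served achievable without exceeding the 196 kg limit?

2446

Ranking by ratio (people served/kg): seed packs 34.75, infant formula 28.81, blanket bundles 19.19, oral rehydration salts 11.31.
Best packing: seed packs + blanket bundles + solar lanterns + oral rehydration salts + infant formula — 177 kg, 2446 total.
Next best is seed packs + hygiene kits + blanket bundles + oral rehydration salts + infant formula at 2266 (178 kg) — short by 180.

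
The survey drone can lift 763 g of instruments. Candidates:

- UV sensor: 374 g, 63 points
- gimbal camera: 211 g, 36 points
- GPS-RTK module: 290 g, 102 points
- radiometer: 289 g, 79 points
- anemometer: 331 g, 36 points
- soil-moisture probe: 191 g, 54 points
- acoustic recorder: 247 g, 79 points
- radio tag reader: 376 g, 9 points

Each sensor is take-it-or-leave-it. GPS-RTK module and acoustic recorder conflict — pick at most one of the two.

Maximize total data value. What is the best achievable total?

Density check — GPS-RTK module 0.35, acoustic recorder 0.32, soil-moisture probe 0.28, radiometer 0.27 are the best per g.
Radiometer + soil-moisture probe + acoustic recorder uses 727 of the 763 g and totals 212.
No other feasible combination exceeds 212.

212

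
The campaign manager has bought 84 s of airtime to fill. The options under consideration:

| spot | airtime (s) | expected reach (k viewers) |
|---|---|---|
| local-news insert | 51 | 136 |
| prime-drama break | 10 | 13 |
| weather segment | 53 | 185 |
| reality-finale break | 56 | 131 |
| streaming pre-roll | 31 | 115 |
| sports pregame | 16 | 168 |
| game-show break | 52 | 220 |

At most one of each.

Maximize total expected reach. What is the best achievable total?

Prime-drama break + sports pregame + game-show break uses 78 of the 84 s and totals 401.

401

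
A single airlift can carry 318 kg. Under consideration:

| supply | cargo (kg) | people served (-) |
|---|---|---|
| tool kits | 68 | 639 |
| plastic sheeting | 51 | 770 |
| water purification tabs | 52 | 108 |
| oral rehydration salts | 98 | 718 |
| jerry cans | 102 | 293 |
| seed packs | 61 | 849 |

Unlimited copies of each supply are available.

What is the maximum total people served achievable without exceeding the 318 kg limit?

Filling by ratio: 6×plastic sheeting for 4620, with 12 kg left unused.
Replace plastic sheeting with seed packs: the trade gains 79 net, giving 4699 at 316 kg.
No other feasible combination exceeds 4699.

4699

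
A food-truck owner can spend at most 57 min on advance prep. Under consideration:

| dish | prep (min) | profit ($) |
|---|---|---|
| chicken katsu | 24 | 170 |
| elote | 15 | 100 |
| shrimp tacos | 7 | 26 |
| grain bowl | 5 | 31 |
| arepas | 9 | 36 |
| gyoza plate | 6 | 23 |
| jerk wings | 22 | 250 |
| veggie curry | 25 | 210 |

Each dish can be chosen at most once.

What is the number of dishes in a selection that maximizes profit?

Best achievable profit is 496.
One optimal bundle: arepas + jerk wings + veggie curry (56 min).
Any selection reaching 496 contains exactly 3 dishes.

3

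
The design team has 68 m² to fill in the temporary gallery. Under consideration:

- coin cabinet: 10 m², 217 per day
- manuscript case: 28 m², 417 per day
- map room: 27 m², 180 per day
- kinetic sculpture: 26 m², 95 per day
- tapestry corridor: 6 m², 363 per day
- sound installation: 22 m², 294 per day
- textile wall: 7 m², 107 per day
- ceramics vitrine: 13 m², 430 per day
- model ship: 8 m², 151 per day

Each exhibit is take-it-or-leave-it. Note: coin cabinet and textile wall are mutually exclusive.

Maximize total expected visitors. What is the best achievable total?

1578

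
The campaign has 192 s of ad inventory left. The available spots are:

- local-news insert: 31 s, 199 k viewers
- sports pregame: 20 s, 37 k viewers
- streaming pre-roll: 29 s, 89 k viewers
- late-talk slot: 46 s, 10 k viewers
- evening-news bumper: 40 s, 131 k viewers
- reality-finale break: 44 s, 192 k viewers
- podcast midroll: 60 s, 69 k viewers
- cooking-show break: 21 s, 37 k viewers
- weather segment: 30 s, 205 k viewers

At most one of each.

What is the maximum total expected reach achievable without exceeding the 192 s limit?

By expected reach per s: weather segment 6.83, local-news insert 6.42, reality-finale break 4.36, evening-news bumper 3.27 lead.
Taking local-news insert + streaming pre-roll + evening-news bumper + reality-finale break + weather segment: 174 s used, 816 in expected reach.
The closest alternative, local-news insert + sports pregame + evening-news bumper + reality-finale break + cooking-show break + weather segment, reaches only 801.

816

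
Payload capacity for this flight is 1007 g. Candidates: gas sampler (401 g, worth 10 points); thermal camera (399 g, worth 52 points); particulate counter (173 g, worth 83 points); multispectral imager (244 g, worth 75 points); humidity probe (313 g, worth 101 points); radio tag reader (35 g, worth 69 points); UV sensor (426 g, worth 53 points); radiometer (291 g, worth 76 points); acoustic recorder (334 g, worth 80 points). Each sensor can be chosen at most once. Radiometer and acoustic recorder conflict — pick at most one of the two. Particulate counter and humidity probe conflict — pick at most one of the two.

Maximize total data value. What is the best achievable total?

325

Best packing: multispectral imager + humidity probe + radio tag reader + acoustic recorder — 926 g, 325 total.
The closest alternative, multispectral imager + humidity probe + radio tag reader + radiometer, reaches only 321.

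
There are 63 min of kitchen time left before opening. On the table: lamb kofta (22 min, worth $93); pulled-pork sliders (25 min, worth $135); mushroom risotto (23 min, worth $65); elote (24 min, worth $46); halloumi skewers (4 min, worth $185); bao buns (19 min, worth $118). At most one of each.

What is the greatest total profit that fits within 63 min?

438

Taking pulled-pork sliders + halloumi skewers + bao buns: 48 min used, 438 in profit.
Nothing else within 63 min beats 438.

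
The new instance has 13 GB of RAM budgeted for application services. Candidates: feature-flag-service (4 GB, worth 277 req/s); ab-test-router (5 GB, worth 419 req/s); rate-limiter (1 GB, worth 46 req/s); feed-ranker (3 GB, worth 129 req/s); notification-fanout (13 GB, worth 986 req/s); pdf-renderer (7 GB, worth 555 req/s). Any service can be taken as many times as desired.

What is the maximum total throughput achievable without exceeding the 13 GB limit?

Density check — ab-test-router 83.80, pdf-renderer 79.29, notification-fanout 75.85, feature-flag-service 69.25 are the best per GB.
Greedy by ratio would take 2×ab-test-router + 3×rate-limiter: 13 GB used, total 976.
Dropping ab-test-router and 2×rate-limiter frees 7 GB; slotting in pdf-renderer (7 GB) lifts the total to 1020 at 13 GB.
No other feasible combination exceeds 1020.

1020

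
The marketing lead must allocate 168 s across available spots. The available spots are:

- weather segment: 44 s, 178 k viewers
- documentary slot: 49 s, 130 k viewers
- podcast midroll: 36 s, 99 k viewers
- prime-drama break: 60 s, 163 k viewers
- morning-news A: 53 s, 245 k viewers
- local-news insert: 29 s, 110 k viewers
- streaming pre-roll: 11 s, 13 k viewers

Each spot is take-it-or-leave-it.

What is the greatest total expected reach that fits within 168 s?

632

Weather segment + podcast midroll + morning-news A + local-news insert uses 162 of the 168 s and totals 632.
No other feasible combination exceeds 632.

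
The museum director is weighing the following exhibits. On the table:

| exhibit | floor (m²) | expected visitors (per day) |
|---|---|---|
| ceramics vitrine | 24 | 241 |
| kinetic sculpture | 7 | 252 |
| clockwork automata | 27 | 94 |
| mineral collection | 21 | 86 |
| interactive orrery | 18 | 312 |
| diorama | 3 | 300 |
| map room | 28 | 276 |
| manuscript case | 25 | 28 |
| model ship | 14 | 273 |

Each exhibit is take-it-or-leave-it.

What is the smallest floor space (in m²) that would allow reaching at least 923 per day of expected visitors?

42

Need the lightest bundle worth ≥ 923.
Taking kinetic sculpture + interactive orrery + diorama + model ship gives 1137 (≥ 923) for 42 m².
Below 42 m² the best achievable stays under 923.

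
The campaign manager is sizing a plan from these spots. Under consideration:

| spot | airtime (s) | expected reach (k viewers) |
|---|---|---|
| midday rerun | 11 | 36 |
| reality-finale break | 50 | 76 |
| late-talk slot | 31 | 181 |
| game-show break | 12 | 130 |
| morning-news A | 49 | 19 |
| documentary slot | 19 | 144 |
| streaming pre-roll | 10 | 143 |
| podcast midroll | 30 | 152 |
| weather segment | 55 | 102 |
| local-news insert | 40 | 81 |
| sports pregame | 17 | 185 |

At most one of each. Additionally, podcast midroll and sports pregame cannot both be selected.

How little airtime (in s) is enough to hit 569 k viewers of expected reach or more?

58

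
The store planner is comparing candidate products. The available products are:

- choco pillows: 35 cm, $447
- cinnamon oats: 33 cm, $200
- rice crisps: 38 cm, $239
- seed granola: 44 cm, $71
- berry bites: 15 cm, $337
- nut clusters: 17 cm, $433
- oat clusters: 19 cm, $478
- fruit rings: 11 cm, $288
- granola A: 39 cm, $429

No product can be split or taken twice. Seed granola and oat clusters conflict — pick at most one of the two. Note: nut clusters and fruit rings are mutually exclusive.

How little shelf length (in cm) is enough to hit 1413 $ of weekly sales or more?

80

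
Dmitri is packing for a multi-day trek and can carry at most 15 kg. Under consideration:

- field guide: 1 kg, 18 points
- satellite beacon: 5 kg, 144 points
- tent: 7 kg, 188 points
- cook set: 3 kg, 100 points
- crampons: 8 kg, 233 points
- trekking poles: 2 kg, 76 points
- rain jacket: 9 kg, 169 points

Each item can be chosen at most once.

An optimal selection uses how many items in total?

Best achievable utility is 453.
For example satellite beacon + crampons + trekking poles achieves it, using 15 kg.
All optima have 3 items.

3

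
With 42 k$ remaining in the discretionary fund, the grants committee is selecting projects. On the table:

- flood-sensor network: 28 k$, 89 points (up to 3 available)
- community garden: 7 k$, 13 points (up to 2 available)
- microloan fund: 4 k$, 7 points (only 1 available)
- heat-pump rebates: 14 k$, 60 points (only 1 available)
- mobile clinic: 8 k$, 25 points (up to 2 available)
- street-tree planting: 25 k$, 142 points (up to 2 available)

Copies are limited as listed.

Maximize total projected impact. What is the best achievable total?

202

By projected impact per k$: street-tree planting 5.68, heat-pump rebates 4.29, flood-sensor network 3.18, mobile clinic 3.12 lead.
Best packing: heat-pump rebates + street-tree planting — 39 k$, 202 total.
Every other selection either busts 42 k$ or exceeds an availability limit or fails to beat 202.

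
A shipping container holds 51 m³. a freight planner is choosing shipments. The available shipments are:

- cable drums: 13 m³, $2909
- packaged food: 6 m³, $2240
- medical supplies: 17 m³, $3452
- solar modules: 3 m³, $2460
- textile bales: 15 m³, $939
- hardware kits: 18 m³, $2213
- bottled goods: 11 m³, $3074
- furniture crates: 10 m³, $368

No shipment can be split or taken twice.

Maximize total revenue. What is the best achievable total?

14135

Density check — solar modules 820.00, packaged food 373.33, bottled goods 279.45 are the best per m³.
Best packing: cable drums + packaged food + medical supplies + solar modules + bottled goods — 50 m³, 14135 total.
The closest alternative, cable drums + packaged food + solar modules + hardware kits + bottled goods, reaches only 12896.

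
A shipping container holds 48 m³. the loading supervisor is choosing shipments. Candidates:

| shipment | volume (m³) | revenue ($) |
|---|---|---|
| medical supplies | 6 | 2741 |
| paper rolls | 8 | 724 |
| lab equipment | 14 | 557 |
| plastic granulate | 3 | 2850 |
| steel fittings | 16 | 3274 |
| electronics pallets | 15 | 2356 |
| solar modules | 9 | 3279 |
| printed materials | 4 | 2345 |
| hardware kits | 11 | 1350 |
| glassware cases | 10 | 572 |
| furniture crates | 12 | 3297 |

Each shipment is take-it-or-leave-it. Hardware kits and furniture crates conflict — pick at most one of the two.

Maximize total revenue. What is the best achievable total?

15441

Medical supplies + plastic granulate + steel fittings + solar modules + furniture crates uses 46 of the 48 m³ and totals 15441.
The spare 2 m³ is too small for any remaining shipment, and no feasible exchange beats 15441.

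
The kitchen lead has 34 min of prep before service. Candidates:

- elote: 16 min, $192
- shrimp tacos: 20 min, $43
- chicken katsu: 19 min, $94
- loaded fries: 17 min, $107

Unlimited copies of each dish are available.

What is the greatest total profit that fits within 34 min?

384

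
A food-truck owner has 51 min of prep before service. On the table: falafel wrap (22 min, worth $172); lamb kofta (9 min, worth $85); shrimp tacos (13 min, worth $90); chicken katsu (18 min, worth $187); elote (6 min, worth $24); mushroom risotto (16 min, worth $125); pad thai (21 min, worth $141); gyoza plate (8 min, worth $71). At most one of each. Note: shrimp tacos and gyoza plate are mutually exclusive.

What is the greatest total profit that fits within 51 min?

Ranking by ratio (profit/min): chicken katsu 10.39, lamb kofta 9.44, gyoza plate 8.88.
Taking lamb kofta + chicken katsu + mushroom risotto + gyoza plate: 51 min used, 468 in profit.
Runner-up falafel wrap + lamb kofta + chicken katsu tops out at 444.

468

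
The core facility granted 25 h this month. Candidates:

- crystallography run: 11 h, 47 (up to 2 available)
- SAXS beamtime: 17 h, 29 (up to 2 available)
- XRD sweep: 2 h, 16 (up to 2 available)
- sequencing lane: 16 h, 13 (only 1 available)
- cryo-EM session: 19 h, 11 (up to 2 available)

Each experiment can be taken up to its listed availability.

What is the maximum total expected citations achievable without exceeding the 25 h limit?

110

Density check — XRD sweep 8.00, crystallography run 4.27, SAXS beamtime 1.71 are the best per h.
The ratio heuristic lands on crystallography run + 2×XRD sweep (79) but leaves 10 h idle.
Dropping XRD sweep frees 2 h; slotting in crystallography run (11 h) lifts the total to 110 at 24 h.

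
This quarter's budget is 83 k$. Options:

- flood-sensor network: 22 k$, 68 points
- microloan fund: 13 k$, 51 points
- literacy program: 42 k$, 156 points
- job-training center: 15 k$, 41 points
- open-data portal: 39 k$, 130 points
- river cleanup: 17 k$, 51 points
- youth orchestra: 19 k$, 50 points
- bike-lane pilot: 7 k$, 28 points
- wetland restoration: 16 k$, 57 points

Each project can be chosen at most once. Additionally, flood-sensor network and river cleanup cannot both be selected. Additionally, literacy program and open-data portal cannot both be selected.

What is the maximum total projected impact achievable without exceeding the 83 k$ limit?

Taking microloan fund + literacy program + bike-lane pilot + wetland restoration: 78 k$ used, 292 in projected impact.

292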